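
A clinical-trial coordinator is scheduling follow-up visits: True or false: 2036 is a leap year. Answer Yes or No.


Year: 2036
Divisible by 4? 2036 / 4 = 509.0 -> Yes
Divisible by 100? 2036 / 100 = 20.36 -> No
Divisible by 4 but not 100, so it IS a leap year

Yes


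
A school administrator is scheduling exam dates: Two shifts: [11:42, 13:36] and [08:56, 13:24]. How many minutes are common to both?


Interval A: [702, 816] minutes from midnight
Interval B: [536, 804] minutes from midnight
Overlap start = max(702, 536) = 702
Overlap end = min(816, 804) = 804
Overlap = 804 - 702 = 102 minutes

102


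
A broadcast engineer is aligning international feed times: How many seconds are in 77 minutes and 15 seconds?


Minutes: 77
Seconds: 15
Convert minutes to seconds: 77 x 60 = 4620
Add remaining seconds: 4620 + 15 = 4635

4635


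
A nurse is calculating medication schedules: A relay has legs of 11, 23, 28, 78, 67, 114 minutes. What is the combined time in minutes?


Durations: 11, 23, 28, 78, 67, 114
Running sum: 11
+ 23 = 34
+ 28 = 62
+ 78 = 140
+ 67 = 207
+ 114 = 321
Total duration: 321 minutes
That is 5 hours and 21 minutes

321


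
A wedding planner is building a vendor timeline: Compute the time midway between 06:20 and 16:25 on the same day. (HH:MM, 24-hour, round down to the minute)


Start time: 06:20 = 380 minutes from midnight
End time: 16:25 = 985 minutes from midnight
Sum: 380 + 985 = 1365
Midpoint: 1365 / 2 = 682 minutes
Convert: 682 / 60 = 11 hours, 22 minutes
Result: 11:22

11:22


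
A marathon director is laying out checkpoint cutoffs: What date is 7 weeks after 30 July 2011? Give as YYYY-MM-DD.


Start: 2011-07-30
Weeks to add: 7
Convert to days: 7 x 7 = 49 days
Add 49 days to 2011-07-30
Result: 2011-09-17

2011-09-17


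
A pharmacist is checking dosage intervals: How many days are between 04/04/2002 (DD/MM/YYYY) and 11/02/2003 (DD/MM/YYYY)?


Start date: 2002-04-04
End date: 2003-02-11
Apr 2002: +27 days
May 2002: +31 days
Jun 2002: +30 days
... (8 more months)
Total: 313 days

313


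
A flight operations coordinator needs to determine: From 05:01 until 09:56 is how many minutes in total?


Start time: 05:01 = 301 minutes from midnight
End time: 09:56 = 596 minutes from midnight
Difference: 596 - 301 = 295 minutes
That is 4 hours and 55 minutes

295


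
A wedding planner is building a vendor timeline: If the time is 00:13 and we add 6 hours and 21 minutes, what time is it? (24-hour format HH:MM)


Start time: 00:13
Adding: 6 hours 21 minutes
Minutes: 13 + 21 = 34
Hours: 0 + 6 + 0 = 6
Result: 06:34

06:34


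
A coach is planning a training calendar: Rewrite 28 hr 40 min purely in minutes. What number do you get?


Hours: 28
Extra minutes: 40
Minutes per hour: 60
Hours to minutes: 28 x 60 = 1680
Total: 1680 + 40 = 1720

1720


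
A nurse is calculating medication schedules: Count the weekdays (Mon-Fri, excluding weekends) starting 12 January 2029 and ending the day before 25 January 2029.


Start: 2029-01-12 (Friday)
End (exclusive): 2029-01-25 (Thursday)
Total calendar days: 13
Full weeks: 13 // 7 = 1 -> 5 weekdays
Remaining 6 days starting on Friday:
  Fri(w), Sat(-), Sun(-), Mon(w), Tue(w), Wed(w) -> 4 weekdays
Total business days: 5 + 4 = 9

9


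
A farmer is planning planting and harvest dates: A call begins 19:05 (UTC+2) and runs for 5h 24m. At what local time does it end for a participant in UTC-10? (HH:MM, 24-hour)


Start: 19:05 in UTC+2
Step 1 - add duration:
  minutes: 5 + 24 = 29
  hours: 19 + 5 + 0 = 24
  end in UTC+2: 00:29
Step 2 - convert UTC+2 -> UTC-10:
  offset difference: -10 - (2) = -12 hours
  0 + (-12) = -12 -> mod 24 = 12
Result: 12:29 in UTC-10

12:29


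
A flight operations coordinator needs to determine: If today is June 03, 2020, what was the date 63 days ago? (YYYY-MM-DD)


Start: 2020-06-03
Subtracting 63 days
Days already passed in June: 3
After going back through June: 60 more days to subtract
May 2020: 31 days, 29 remaining
April 2020 has 30 days, need 29
Result: 2020-04-01

2020-04-01


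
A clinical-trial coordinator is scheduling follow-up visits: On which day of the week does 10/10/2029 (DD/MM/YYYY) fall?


Date: 2029-10-10
January 1, 2029 is a Monday
Day of year: 283
Offset from Jan 1: 282 days
282 mod 7 = 2
Result: Wednesday

Wednesday


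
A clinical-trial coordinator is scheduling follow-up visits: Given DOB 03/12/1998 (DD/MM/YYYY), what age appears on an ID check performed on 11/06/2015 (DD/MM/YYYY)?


Birth: 1998-12-03
Reference: 2015-06-11
Year difference: 2015 - 1998 = 17
Has birthday (12-03) occurred by 06-11? No
Birthday not yet reached this year -> subtract 1
Age in full years: 16

16


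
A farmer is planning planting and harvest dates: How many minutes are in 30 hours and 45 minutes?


Hours: 30
Minutes: 45
Convert hours to minutes: 30 x 60 = 1800
Add remaining minutes: 1800 + 45 = 1845

1845


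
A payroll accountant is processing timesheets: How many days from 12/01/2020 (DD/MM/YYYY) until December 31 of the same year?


Start: January 12, 2020
End: December 31, 2020
Days left in January: 19
February: 29
March: 31
April: 30
May: 31
... plus remaining months
Sum of remaining months: 335
Total: 19 + 335 = 354

354


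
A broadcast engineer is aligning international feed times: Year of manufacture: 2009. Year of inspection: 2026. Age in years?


Birth year: 2009
Current year: 2026
Age = current year - birth year
Age = 2026 - 2009 = 17

17


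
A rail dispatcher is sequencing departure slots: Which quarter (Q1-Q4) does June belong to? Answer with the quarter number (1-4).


Month: June (month 6)
Q1: January-March (months 1-3)
Q2: April-June (months 4-6)
Q3: July-September (months 7-9)
Q4: October-December (months 10-12)
Month 6 falls in Q2

2


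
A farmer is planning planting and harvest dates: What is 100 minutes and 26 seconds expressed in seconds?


Minutes: 100
Extra seconds: 26
Seconds per minute: 60
Minutes to seconds: 100 x 60 = 6000
Total: 6000 + 26 = 6026

6026


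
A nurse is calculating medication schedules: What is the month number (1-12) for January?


Calendar month order:
1. January <--
2. February
January is month number 1

1


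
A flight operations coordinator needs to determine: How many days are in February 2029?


Month: February
Year: 2029
2029 is not a leap year
February has 28 days
Total: 28 days

28


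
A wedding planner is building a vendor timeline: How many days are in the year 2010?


Year: 2010
Check leap year rules:
Divisible by 4? No
2010 is not a leap year
Days: 365

365


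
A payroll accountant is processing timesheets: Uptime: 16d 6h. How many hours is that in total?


Days: 16
Extra hours: 6
Hours per day: 24
Days to hours: 16 x 24 = 384
Total: 384 + 6 = 390

390


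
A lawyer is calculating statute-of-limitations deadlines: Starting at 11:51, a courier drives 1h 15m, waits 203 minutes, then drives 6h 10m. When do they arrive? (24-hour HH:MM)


Depart: 11:51
Leg 1: +75 min -> 13:06
Layover: +203 min -> 16:29
Leg 2: +370 min -> 22:39
Total travel: 648 minutes = 10h 48m
Arrival: 22:39

22:39


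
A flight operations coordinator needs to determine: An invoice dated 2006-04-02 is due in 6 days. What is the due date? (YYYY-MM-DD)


Start: 2006-04-02
Adding 6 days
Days remaining in April: 28
Result: 2006-04-08

2006-04-08


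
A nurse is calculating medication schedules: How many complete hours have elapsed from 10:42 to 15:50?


Start: 10:42
End: 15:50
Hour difference: 15 - 10 = 5 hours
Minute difference: 50 - 42 = 8 minutes
Total minutes: 308
Complete hours: 308 / 60 = 5 (remainder 8)

5


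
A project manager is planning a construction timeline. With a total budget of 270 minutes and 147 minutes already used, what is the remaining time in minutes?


Total budget: 270 minutes
Time used: 147 minutes
Remaining: 270 - 147 = 123 minutes
Percent used: 54.4%
Percent remaining: 45.6%

123


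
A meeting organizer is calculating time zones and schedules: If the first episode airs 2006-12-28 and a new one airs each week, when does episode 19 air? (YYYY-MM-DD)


First occurrence: 2006-12-28 (occurrence 1)
Each occurrence is 7 days after the previous.
Occurrence 19 is 18 weeks after the first.
18 weeks = 126 days
2006-12-28 + 126 days = 2007-05-03

2007-05-03


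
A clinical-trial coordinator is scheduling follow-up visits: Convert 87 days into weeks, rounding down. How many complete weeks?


Total days: 87
Days per week: 7
Division: 87 / 7 = 12 remainder 3
Complete weeks: 12
Remaining days: 3

12


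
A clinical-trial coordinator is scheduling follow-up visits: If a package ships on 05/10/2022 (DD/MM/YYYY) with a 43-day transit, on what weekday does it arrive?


Start: 2022-10-05 (Wednesday)
Step 1 - find target date: add 43 days
  2022-10-05 + 43 days = 2022-11-17
Step 2 - day of week:
  43 mod 7 = 1
  Wednesday + 1 days -> Thursday
Result: Thursday (2022-11-17)

Thursday


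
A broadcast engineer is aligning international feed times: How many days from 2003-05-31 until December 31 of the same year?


Start: May 31, 2003
End: December 31, 2003
Days left in May: 0
June: 30
July: 31
August: 31
September: 30
... plus remaining months
Sum of remaining months: 214
Total: 0 + 214 = 214

214


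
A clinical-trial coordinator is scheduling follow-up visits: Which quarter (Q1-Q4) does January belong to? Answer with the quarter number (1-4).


Month: January (month 1)
Q1: January-March (months 1-3)
Q2: April-June (months 4-6)
Q3: July-September (months 7-9)
Q4: October-December (months 10-12)
Month 1 falls in Q1

1


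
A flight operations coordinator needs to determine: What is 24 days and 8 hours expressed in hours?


Days: 24
Extra hours: 8
Hours per day: 24
Days to hours: 24 x 24 = 576
Total: 576 + 8 = 584

584


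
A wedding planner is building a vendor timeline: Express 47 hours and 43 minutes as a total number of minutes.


Hours: 47
Extra minutes: 43
Minutes per hour: 60
Hours to minutes: 47 x 60 = 2820
Total: 2820 + 43 = 2863

2863


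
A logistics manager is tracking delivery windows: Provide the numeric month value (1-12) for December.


Calendar month order:
11. November
12. December <--
December is month number 12

12


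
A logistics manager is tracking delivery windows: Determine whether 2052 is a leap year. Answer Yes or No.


Year: 2052
Divisible by 4? 2052 / 4 = 513.0 -> Yes
Divisible by 100? 2052 / 100 = 20.52 -> No
Divisible by 4 but not 100, so it IS a leap year

Yes


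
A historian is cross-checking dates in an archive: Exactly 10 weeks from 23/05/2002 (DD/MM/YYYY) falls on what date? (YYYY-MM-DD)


Start: 2002-05-23
Weeks to add: 10
Convert to days: 10 x 7 = 70 days
Add 70 days to 2002-05-23
Result: 2002-08-01

2002-08-01


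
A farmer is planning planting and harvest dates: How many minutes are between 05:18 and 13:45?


Start time: 05:18 = 318 minutes from midnight
End time: 13:45 = 825 minutes from midnight
Difference: 825 - 318 = 507 minutes
That is 8 hours and 27 minutes

507


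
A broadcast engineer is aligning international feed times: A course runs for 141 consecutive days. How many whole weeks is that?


Total days: 141
Days per week: 7
Division: 141 / 7 = 20 remainder 1
Complete weeks: 20
Remaining days: 1

20


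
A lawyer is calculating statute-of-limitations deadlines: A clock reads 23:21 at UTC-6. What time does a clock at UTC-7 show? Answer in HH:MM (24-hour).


Local time: 23:21 at UTC-6 (offset -6h)
Target zone: UTC-7 (offset -7h)
Difference: -7 - (-6) = -1 hours
Calculation: 23 + (-1) = 22
Result: 22:21

22:21


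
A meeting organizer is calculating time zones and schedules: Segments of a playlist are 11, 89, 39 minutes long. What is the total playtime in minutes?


Durations: 11, 89, 39
Running sum: 11
+ 89 = 100
+ 39 = 139
Total duration: 139 minutes
That is 2 hours and 19 minutes

139


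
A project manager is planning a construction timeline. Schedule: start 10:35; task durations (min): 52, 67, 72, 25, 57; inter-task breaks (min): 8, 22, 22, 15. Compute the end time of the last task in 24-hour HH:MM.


Start: 10:35 = 635 min from midnight
  after task 1 (52 min): 11:27
  after break (8 min): 11:35
  after task 2 (67 min): 12:42
  after break (22 min): 13:04
  after task 3 (72 min): 14:16
  after break (22 min): 14:38
  after task 4 (25 min): 15:03
  after break (15 min): 15:18
  after task 5 (57 min): 16:15
Total elapsed: 340 minutes
End time: 16:15

16:15


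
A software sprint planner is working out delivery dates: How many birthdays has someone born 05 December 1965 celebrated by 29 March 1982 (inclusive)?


Birth: 1965-12-05
Reference: 1982-03-29
Year difference: 1982 - 1965 = 17
Has birthday (12-05) occurred by 03-29? No
Birthday not yet reached this year -> subtract 1
Age in full years: 16

16


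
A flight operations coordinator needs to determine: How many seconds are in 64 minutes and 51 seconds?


Minutes: 64
Seconds: 51
Convert minutes to seconds: 64 x 60 = 3840
Add remaining seconds: 3840 + 51 = 3891

3891


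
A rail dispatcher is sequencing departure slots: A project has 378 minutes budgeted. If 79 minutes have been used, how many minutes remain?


Total budget: 378 minutes
Time used: 79 minutes
Remaining: 378 - 79 = 299 minutes
Percent used: 20.9%
Percent remaining: 79.1%

299


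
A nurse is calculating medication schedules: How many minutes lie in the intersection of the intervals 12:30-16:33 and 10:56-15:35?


Interval A: [750, 993] minutes from midnight
Interval B: [656, 935] minutes from midnight
Overlap start = max(750, 656) = 750
Overlap end = min(993, 935) = 935
Overlap = 935 - 750 = 185 minutes

185


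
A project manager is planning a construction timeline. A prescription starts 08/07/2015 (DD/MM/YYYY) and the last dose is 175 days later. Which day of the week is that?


Start: 2015-07-08 (Wednesday)
Step 1 - find target date: add 175 days
  2015-07-08 + 175 days = 2015-12-30
Step 2 - day of week:
  175 mod 7 = 0
  Wednesday + 0 days -> Wednesday
Result: Wednesday (2015-12-30)

Wednesday


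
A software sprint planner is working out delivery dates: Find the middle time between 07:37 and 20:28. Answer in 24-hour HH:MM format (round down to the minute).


Start time: 07:37 = 457 minutes from midnight
End time: 20:28 = 1228 minutes from midnight
Sum: 457 + 1228 = 1685
Midpoint: 1685 / 2 = 842 minutes
Convert: 842 / 60 = 14 hours, 2 minutes
Result: 14:02

14:02


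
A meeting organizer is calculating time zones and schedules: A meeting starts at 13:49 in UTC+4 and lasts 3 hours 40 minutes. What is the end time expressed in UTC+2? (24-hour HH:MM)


Start: 13:49 in UTC+4
Step 1 - add duration:
  minutes: 49 + 40 = 89 (carry 1h)
  hours: 13 + 3 + 1 = 17
  end in UTC+4: 17:29
Step 2 - convert UTC+4 -> UTC+2:
  offset difference: 2 - (4) = -2 hours
  17 + (-2) = 15 -> mod 24 = 15
Result: 15:29 in UTC+2

15:29


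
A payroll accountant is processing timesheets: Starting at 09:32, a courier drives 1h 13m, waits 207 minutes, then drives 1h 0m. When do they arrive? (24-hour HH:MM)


Depart: 09:32
Leg 1: +73 min -> 10:45
Layover: +207 min -> 14:12
Leg 2: +60 min -> 15:12
Total travel: 340 minutes = 5h 40m
Arrival: 15:12

15:12


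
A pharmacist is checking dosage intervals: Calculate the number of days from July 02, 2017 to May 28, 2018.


Start date: 2017-07-02
End date: 2018-05-28
Jul 2017: +30 days
Aug 2017: +31 days
Sep 2017: +30 days
... (8 more months)
Total: 330 days

330


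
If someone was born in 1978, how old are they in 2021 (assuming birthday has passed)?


Birth year: 1978
Current year: 2021
Age = current year - birth year
Age = 2021 - 1978 = 43

43


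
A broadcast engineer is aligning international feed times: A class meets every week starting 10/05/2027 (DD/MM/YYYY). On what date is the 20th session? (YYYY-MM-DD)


First occurrence: 2027-05-10 (occurrence 1)
Each occurrence is 7 days after the previous.
Occurrence 20 is 19 weeks after the first.
19 weeks = 133 days
2027-05-10 + 133 days = 2027-09-20

2027-09-20


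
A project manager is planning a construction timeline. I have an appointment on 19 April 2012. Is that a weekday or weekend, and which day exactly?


Date: 2012-04-19
January 1, 2012 is a Sunday
Day of year: 110
Offset from Jan 1: 109 days
109 mod 7 = 4
Result: Thursday

Thursday


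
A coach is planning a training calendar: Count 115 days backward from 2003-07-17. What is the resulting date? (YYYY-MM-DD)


Start: 2003-07-17
Subtracting 115 days
Days already passed in July: 17
After going back through July: 98 more days to subtract
June 2003: 30 days, 68 remaining
May 2003: 31 days, 37 remaining
April 2003: 30 days, 7 remaining
March 2003 has 31 days, need 7
Result: 2003-03-24

2003-03-24


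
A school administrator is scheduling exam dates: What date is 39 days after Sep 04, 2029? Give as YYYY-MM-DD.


Start: 2029-09-04
Adding 39 days
Days remaining in September: 26
After September: 13 days still to add
October 2029 has 31 days, need 13
Result: 2029-10-13

2029-10-13


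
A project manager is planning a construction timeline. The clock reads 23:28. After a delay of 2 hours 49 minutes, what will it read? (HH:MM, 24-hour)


Start time: 23:28
Adding: 2 hours 49 minutes
Minutes: 28 + 49 = 77
Minute overflow: 77 >= 60, so carry 1 hour, minutes = 17
Hours: 23 + 2 + 1 = 26
Hour wraparound: 26 mod 24 = 2
Result: 02:17

02:17


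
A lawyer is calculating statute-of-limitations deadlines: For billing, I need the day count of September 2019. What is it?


Month: September
Year: 2019
September is a 30-day month
Total: 30 days

30


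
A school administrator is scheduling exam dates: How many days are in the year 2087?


Year: 2087
Check leap year rules:
Divisible by 4? No
2087 is not a leap year
Days: 365

365


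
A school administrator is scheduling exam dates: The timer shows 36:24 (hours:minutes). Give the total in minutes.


Hours: 36
Minutes: 24
Convert hours to minutes: 36 x 60 = 2160
Add remaining minutes: 2160 + 24 = 2184

2184


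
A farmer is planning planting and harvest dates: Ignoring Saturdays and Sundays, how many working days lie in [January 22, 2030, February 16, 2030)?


Start: 2030-01-22 (Tuesday)
End (exclusive): 2030-02-16 (Saturday)
Total calendar days: 25
Full weeks: 25 // 7 = 3 -> 15 weekdays
Remaining 4 days starting on Tuesday:
  Tue(w), Wed(w), Thu(w), Fri(w) -> 4 weekdays
Total business days: 15 + 4 = 19

19


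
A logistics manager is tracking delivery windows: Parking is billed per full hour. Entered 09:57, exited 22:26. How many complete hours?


Start: 09:57
End: 22:26
Hour difference: 22 - 9 = 13 hours
Minute difference: 26 - 57 = -31 minutes
Total minutes: 749
Complete hours: 749 / 60 = 12 (remainder 29)

12


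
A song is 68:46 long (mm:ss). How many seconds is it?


Minutes: 68
Extra seconds: 46
Seconds per minute: 60
Minutes to seconds: 68 x 60 = 4080
Total: 4080 + 46 = 4126

4126


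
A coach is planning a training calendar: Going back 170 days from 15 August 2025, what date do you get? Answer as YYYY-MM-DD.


Start: 2025-08-15
Subtracting 170 days
Days already passed in August: 15
After going back through August: 155 more days to subtract
July 2025: 31 days, 124 remaining
June 2025: 30 days, 94 remaining
May 2025: 31 days, 63 remaining
April 2025: 30 days, 33 remaining
Result: 2025-02-26

2025-02-26


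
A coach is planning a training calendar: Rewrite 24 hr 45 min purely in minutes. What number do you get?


Hours: 24
Extra minutes: 45
Minutes per hour: 60
Hours to minutes: 24 x 60 = 1440
Total: 1440 + 45 = 1485

1485


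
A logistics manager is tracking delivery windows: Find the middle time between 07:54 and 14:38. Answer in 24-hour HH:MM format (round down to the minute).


Start time: 07:54 = 474 minutes from midnight
End time: 14:38 = 878 minutes from midnight
Sum: 474 + 878 = 1352
Midpoint: 1352 / 2 = 676 minutes
Convert: 676 / 60 = 11 hours, 16 minutes
Result: 11:16

11:16


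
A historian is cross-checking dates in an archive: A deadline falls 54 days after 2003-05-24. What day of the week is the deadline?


Start: 2003-05-24 (Saturday)
Step 1 - find target date: add 54 days
  2003-05-24 + 54 days = 2003-07-17
Step 2 - day of week:
  54 mod 7 = 5
  Saturday + 5 days -> Thursday
Result: Thursday (2003-07-17)

Thursday


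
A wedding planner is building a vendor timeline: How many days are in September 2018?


Month: September
Year: 2018
September is a 30-day month
Total: 30 days

30


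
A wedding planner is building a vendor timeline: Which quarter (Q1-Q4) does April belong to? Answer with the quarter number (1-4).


Month: April (month 4)
Q1: January-March (months 1-3)
Q2: April-June (months 4-6)
Q3: July-September (months 7-9)
Q4: October-December (months 10-12)
Month 4 falls in Q2

2


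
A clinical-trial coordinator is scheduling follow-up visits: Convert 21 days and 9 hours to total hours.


Days: 21
Extra hours: 9
Hours per day: 24
Days to hours: 21 x 24 = 504
Total: 504 + 9 = 513

513


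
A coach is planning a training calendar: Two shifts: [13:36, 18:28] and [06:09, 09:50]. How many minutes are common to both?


Interval A: [816, 1108] minutes from midnight
Interval B: [369, 590] minutes from midnight
Overlap start = max(816, 369) = 816
Overlap end = min(1108, 590) = 590
End <= start, so the intervals do not overlap: 0 minutes

0


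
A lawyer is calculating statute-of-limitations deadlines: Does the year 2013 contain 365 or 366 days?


Year: 2013
Check leap year rules:
Divisible by 4? No
2013 is not a leap year
Days: 365

365


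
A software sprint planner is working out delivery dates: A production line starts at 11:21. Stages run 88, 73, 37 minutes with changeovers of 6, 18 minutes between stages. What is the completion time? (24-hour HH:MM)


Start: 11:21 = 681 min from midnight
  after task 1 (88 min): 12:49
  after break (6 min): 12:55
  after task 2 (73 min): 14:08
  after break (18 min): 14:26
  after task 3 (37 min): 15:03
Total elapsed: 222 minutes
End time: 15:03

15:03


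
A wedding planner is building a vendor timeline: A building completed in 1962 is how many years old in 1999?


Birth year: 1962
Current year: 1999
Age = current year - birth year
Age = 1999 - 1962 = 37

37


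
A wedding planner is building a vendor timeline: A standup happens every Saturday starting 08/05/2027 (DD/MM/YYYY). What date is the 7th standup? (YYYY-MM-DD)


First occurrence: 2027-05-08 (occurrence 1)
Each occurrence is 7 days after the previous.
Occurrence 7 is 6 weeks after the first.
6 weeks = 42 days
2027-05-08 + 42 days = 2027-06-19

2027-06-19


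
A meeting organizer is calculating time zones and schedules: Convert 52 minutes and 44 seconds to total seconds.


Minutes: 52
Extra seconds: 44
Seconds per minute: 60
Minutes to seconds: 52 x 60 = 3120
Total: 3120 + 44 = 3164

3164


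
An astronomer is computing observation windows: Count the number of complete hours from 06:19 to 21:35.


Start: 06:19
End: 21:35
Hour difference: 21 - 6 = 15 hours
Minute difference: 35 - 19 = 16 minutes
Total minutes: 916
Complete hours: 916 / 60 = 15 (remainder 16)

15


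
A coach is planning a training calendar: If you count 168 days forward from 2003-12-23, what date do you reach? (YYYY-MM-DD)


Start: 2003-12-23
Adding 168 days
Days remaining in December: 8
After December: 160 days still to add
January 2004: 31 days, 129 remaining
February 2004: 29 days, 100 remaining
March 2004: 31 days, 69 remaining
April 2004: 30 days, 39 remaining
Result: 2004-06-08

2004-06-08


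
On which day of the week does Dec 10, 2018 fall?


Date: 2018-12-10
January 1, 2018 is a Monday
Day of year: 344
Offset from Jan 1: 343 days
343 mod 7 = 0
Result: Monday

Monday


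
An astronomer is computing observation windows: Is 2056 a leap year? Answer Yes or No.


Year: 2056
Divisible by 4? 2056 / 4 = 514.0 -> Yes
Divisible by 100? 2056 / 100 = 20.56 -> No
Divisible by 4 but not 100, so it IS a leap year

Yes


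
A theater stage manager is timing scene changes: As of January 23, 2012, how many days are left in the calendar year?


Start: January 23, 2012
End: December 31, 2012
Days left in January: 8
February: 29
March: 31
April: 30
May: 31
... plus remaining months
Sum of remaining months: 335
Total: 8 + 335 = 343

343


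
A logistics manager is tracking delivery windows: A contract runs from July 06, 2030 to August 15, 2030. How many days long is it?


Start date: 2030-07-06
End date: 2030-08-15
Jul 2030: +26 days
Aug 2030: +14 days
Total: 40 days

40


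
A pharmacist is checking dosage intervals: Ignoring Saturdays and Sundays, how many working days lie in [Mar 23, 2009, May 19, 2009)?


Start: 2009-03-23 (Monday)
End (exclusive): 2009-05-19 (Tuesday)
Total calendar days: 57
Full weeks: 57 // 7 = 8 -> 40 weekdays
Remaining 1 days starting on Monday:
  Mon(w) -> 1 weekdays
Total business days: 40 + 1 = 41

41


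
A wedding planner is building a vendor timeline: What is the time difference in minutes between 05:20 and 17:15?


Start time: 05:20 = 320 minutes from midnight
End time: 17:15 = 1035 minutes from midnight
Difference: 1035 - 320 = 715 minutes
That is 11 hours and 55 minutes

715


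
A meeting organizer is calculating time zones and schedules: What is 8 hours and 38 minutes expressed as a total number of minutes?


Hours: 8
Minutes: 38
Convert hours to minutes: 8 x 60 = 480
Add remaining minutes: 480 + 38 = 518

518


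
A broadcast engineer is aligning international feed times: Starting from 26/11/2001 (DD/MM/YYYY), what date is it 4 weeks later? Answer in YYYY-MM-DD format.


Start: 2001-11-26
Weeks to add: 4
Convert to days: 4 x 7 = 28 days
Add 28 days to 2001-11-26
Result: 2001-12-24

2001-12-24


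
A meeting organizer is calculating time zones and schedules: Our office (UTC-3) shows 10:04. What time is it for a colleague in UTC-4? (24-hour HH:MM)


Local time: 10:04 at UTC-3 (offset -3h)
Target zone: UTC-4 (offset -4h)
Difference: -4 - (-3) = -1 hours
Calculation: 10 + (-1) = 9
Result: 09:04

09:04


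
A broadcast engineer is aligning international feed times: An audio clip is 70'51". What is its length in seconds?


Minutes: 70
Seconds: 51
Convert minutes to seconds: 70 x 60 = 4200
Add remaining seconds: 4200 + 51 = 4251

4251


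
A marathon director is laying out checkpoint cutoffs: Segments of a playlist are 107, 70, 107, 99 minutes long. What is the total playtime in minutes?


Durations: 107, 70, 107, 99
Running sum: 107
+ 70 = 177
+ 107 = 284
+ 99 = 383
Total duration: 383 minutes
That is 6 hours and 23 minutes

383


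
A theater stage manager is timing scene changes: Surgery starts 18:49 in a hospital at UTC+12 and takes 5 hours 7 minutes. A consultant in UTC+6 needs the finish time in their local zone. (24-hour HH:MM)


Start: 18:49 in UTC+12
Step 1 - add duration:
  minutes: 49 + 7 = 56
  hours: 18 + 5 + 0 = 23
  end in UTC+12: 23:56
Step 2 - convert UTC+12 -> UTC+6:
  offset difference: 6 - (12) = -6 hours
  23 + (-6) = 17 -> mod 24 = 17
Result: 17:56 in UTC+6

17:56


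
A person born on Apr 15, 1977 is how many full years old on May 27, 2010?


Birth: 1977-04-15
Reference: 2010-05-27
Year difference: 2010 - 1977 = 33
Has birthday (04-15) occurred by 05-27? Yes
Age in full years: 33

33


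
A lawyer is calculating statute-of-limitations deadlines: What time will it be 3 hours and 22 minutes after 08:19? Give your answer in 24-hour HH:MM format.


Start time: 08:19
Adding: 3 hours 22 minutes
Minutes: 19 + 22 = 41
Hours: 8 + 3 + 0 = 11
Result: 11:41

11:41


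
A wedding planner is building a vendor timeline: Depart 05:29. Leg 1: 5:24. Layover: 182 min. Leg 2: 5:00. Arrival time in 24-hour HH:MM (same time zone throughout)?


Depart: 05:29
Leg 1: +324 min -> 10:53
Layover: +182 min -> 13:55
Leg 2: +300 min -> 18:55
Total travel: 806 minutes = 13h 26m
Arrival: 18:55

18:55


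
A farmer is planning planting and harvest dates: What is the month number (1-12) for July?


Calendar month order:
6. June
7. July <--
8. August
July is month number 7

7


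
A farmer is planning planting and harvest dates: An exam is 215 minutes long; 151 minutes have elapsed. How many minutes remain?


Total budget: 215 minutes
Time used: 151 minutes
Remaining: 215 - 151 = 64 minutes
Percent used: 70.2%
Percent remaining: 29.8%

64


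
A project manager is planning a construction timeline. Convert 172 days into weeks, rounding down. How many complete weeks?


Total days: 172
Days per week: 7
Division: 172 / 7 = 24 remainder 4
Complete weeks: 24
Remaining days: 4

24


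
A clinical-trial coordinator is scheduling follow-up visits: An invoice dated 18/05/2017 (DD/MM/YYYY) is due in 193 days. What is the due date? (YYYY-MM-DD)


Start: 2017-05-18
Adding 193 days
Days remaining in May: 13
After May: 180 days still to add
June 2017: 30 days, 150 remaining
July 2017: 31 days, 119 remaining
August 2017: 31 days, 88 remaining
September 2017: 30 days, 58 remaining
Result: 2017-11-27

2017-11-27


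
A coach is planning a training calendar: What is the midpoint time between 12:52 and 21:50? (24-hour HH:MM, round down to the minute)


Start time: 12:52 = 772 minutes from midnight
End time: 21:50 = 1310 minutes from midnight
Sum: 772 + 1310 = 2082
Midpoint: 2082 / 2 = 1041 minutes
Convert: 1041 / 60 = 17 hours, 21 minutes
Result: 17:21

17:21


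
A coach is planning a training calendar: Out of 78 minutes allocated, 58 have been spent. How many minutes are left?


Total budget: 78 minutes
Time used: 58 minutes
Remaining: 78 - 58 = 20 minutes
Percent used: 74.4%
Percent remaining: 25.6%

20


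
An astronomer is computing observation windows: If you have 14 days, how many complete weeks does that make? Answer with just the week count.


Total days: 14
Days per week: 7
Division: 14 / 7 = 2 remainder 0
Complete weeks: 2
Remaining days: 0

2


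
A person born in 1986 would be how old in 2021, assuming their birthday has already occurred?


Birth year: 1986
Current year: 2021
Age = current year - birth year
Age = 2021 - 1986 = 35

35


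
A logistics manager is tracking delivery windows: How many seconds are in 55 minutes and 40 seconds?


Minutes: 55
Seconds: 40
Convert minutes to seconds: 55 x 60 = 3300
Add remaining seconds: 3300 + 40 = 3340

3340


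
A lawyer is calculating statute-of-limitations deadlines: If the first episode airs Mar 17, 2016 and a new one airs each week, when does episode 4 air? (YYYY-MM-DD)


First occurrence: 2016-03-17 (occurrence 1)
Each occurrence is 7 days after the previous.
Occurrence 4 is 3 weeks after the first.
3 weeks = 21 days
2016-03-17 + 21 days = 2016-04-07

2016-04-07


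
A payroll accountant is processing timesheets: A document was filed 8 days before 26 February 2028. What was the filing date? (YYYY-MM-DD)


Start: 2028-02-26
Subtracting 8 days
Days already passed in February: 26
Result: 2028-02-18

2028-02-18


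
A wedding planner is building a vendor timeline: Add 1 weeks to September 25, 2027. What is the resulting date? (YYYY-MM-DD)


Start: 2027-09-25
Weeks to add: 1
Convert to days: 1 x 7 = 7 days
Add 7 days to 2027-09-25
Result: 2027-10-02

2027-10-02


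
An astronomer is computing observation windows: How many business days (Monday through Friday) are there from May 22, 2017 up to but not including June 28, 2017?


Start: 2017-05-22 (Monday)
End (exclusive): 2017-06-28 (Wednesday)
Total calendar days: 37
Full weeks: 37 // 7 = 5 -> 25 weekdays
Remaining 2 days starting on Monday:
  Mon(w), Tue(w) -> 2 weekdays
Total business days: 25 + 2 = 27

27


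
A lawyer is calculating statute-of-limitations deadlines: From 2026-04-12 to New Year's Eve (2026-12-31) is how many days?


Start: April 12, 2026
End: December 31, 2026
Days left in April: 18
May: 31
June: 30
July: 31
August: 31
... plus remaining months
Sum of remaining months: 245
Total: 18 + 245 = 263

263


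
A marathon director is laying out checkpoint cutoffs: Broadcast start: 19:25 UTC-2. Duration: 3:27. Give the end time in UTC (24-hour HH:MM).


Start: 19:25 in UTC-2
Step 1 - add duration:
  minutes: 25 + 27 = 52
  hours: 19 + 3 + 0 = 22
  end in UTC-2: 22:52
Step 2 - convert UTC-2 -> UTC:
  offset difference: 0 - (-2) = 2 hours
  22 + (2) = 24 -> mod 24 = 0
Result: 00:52 in UTC

00:52


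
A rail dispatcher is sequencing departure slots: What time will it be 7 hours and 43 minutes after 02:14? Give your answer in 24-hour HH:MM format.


Start time: 02:14
Adding: 7 hours 43 minutes
Minutes: 14 + 43 = 57
Hours: 2 + 7 + 0 = 9
Result: 09:57

09:57


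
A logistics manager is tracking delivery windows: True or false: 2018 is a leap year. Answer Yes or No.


Year: 2018
Divisible by 4? 2018 / 4 = 504.5 -> No
Not divisible by 4, so NOT a leap year

No


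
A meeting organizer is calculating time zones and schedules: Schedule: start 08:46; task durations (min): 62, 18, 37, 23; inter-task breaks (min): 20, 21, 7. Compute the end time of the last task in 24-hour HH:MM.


Start: 08:46 = 526 min from midnight
  after task 1 (62 min): 09:48
  after break (20 min): 10:08
  after task 2 (18 min): 10:26
  after break (21 min): 10:47
  after task 3 (37 min): 11:24
  after break (7 min): 11:31
  after task 4 (23 min): 11:54
Total elapsed: 188 minutes
End time: 11:54

11:54


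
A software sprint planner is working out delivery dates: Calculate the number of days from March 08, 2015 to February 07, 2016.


Start date: 2015-03-08
End date: 2016-02-07
Mar 2015: +24 days
Apr 2015: +30 days
May 2015: +31 days
... (9 more months)
Total: 336 days

336


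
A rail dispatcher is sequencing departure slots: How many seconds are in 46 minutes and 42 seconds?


Minutes: 46
Extra seconds: 42
Seconds per minute: 60
Minutes to seconds: 46 x 60 = 2760
Total: 2760 + 42 = 2802

2802


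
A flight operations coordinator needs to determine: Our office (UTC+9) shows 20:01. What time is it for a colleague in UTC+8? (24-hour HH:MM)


Local time: 20:01 at UTC+9 (offset 9h)
Target zone: UTC+8 (offset 8h)
Difference: 8 - (9) = -1 hours
Calculation: 20 + (-1) = 19
Result: 19:01

19:01


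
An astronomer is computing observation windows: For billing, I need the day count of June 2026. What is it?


Month: June
Year: 2026
June is a 30-day month
Total: 30 days

30


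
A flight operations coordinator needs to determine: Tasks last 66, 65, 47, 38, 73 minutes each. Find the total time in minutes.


Durations: 66, 65, 47, 38, 73
Running sum: 66
+ 65 = 131
+ 47 = 178
+ 38 = 216
+ 73 = 289
Total duration: 289 minutes
That is 4 hours and 49 minutes

289


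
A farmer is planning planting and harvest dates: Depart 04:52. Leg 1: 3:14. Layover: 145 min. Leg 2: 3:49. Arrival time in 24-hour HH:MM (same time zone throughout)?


Depart: 04:52
Leg 1: +194 min -> 08:06
Layover: +145 min -> 10:31
Leg 2: +229 min -> 14:20
Total travel: 568 minutes = 9h 28m
Arrival: 14:20

14:20


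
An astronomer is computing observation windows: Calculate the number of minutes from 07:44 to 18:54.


Start time: 07:44 = 464 minutes from midnight
End time: 18:54 = 1134 minutes from midnight
Difference: 1134 - 464 = 670 minutes
That is 11 hours and 10 minutes

670


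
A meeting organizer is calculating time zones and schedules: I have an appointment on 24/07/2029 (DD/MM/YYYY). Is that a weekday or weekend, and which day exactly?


Date: 2029-07-24
January 1, 2029 is a Monday
Day of year: 205
Offset from Jan 1: 204 days
204 mod 7 = 1
Result: Tuesday

Tuesday


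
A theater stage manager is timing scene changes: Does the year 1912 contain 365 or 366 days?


Year: 1912
Check leap year rules:
Divisible by 4? Yes
Divisible by 100? No
1912 is a leap year
Days: 366

366


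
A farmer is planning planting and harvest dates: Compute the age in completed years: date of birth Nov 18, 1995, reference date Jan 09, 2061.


Birth: 1995-11-18
Reference: 2061-01-09
Year difference: 2061 - 1995 = 66
Has birthday (11-18) occurred by 01-09? No
Birthday not yet reached this year -> subtract 1
Age in full years: 65

65


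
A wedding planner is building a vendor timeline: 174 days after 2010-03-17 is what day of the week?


Start: 2010-03-17 (Wednesday)
Step 1 - find target date: add 174 days
  2010-03-17 + 174 days = 2010-09-07
Step 2 - day of week:
  174 mod 7 = 6
  Wednesday + 6 days -> Tuesday
Result: Tuesday (2010-09-07)

Tuesday


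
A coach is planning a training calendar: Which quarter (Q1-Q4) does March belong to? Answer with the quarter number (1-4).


Month: March (month 3)
Q1: January-March (months 1-3)
Q2: April-June (months 4-6)
Q3: July-September (months 7-9)
Q4: October-December (months 10-12)
Month 3 falls in Q1

1


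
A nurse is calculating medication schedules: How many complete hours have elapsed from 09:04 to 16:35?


Start: 09:04
End: 16:35
Hour difference: 16 - 9 = 7 hours
Minute difference: 35 - 4 = 31 minutes
Total minutes: 451
Complete hours: 451 / 60 = 7 (remainder 31)

7


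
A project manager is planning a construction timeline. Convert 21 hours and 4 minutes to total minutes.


Hours: 21
Extra minutes: 4
Minutes per hour: 60
Hours to minutes: 21 x 60 = 1260
Total: 1260 + 4 = 1264

1264


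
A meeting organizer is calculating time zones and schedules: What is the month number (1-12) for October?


Calendar month order:
9. September
10. October <--
11. November
October is month number 10

10


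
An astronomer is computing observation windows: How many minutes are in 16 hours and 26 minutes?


Hours: 16
Minutes: 26
Convert hours to minutes: 16 x 60 = 960
Add remaining minutes: 960 + 26 = 986

986


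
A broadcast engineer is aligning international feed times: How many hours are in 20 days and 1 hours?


Days: 20
Extra hours: 1
Hours per day: 24
Days to hours: 20 x 24 = 480
Total: 480 + 1 = 481

481


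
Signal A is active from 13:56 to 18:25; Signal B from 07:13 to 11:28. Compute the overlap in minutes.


Interval A: [836, 1105] minutes from midnight
Interval B: [433, 688] minutes from midnight
Overlap start = max(836, 433) = 836
Overlap end = min(1105, 688) = 688
End <= start, so the intervals do not overlap: 0 minutes

0


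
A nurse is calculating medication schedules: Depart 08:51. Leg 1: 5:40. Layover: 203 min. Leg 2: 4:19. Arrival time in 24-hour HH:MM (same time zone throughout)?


Depart: 08:51
Leg 1: +340 min -> 14:31
Layover: +203 min -> 17:54
Leg 2: +259 min -> 22:13
Total travel: 802 minutes = 13h 22m
Arrival: 22:13

22:13


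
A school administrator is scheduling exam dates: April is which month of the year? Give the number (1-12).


Calendar month order:
3. March
4. April <--
5. May
April is month number 4

4


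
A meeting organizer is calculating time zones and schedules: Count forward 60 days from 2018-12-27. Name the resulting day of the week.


Start: 2018-12-27 (Thursday)
Step 1 - find target date: add 60 days
  2018-12-27 + 60 days = 2019-02-25
Step 2 - day of week:
  60 mod 7 = 4
  Thursday + 4 days -> Monday
Result: Monday (2019-02-25)

Monday


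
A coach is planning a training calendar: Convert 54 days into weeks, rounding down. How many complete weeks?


Total days: 54
Days per week: 7
Division: 54 / 7 = 7 remainder 5
Complete weeks: 7
Remaining days: 5

7


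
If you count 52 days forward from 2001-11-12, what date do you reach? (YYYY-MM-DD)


Start: 2001-11-12
Adding 52 days
Days remaining in November: 18
After November: 34 days still to add
December 2001: 31 days, 3 remaining
January 2002 has 31 days, need 3
Result: 2002-01-03

2002-01-03


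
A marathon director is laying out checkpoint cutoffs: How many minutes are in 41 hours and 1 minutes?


Hours: 41
Extra minutes: 1
Minutes per hour: 60
Hours to minutes: 41 x 60 = 2460
Total: 2460 + 1 = 2461

2461
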